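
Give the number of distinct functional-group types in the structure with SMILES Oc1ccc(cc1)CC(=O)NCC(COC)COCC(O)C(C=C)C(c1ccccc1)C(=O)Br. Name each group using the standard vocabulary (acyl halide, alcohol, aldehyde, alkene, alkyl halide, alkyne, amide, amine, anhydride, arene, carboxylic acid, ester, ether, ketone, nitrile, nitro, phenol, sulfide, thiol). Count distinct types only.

Taking each segment in turn:
  HOC6H4: –OH attached directly to an aromatic ring → phenol (not alcohol); the ring itself is an arene.
  CH2CONHCH2: –C(=O)–N– linkage → amide (the N is not an amine).
  CH(CH2OCH3): pendant –CH2OCH3: C–O–C linkage → ether.
  CH2OCH2: C–O–C with sp³ carbons on both sides and no adjacent C=O → ether.
  CH(OH): –OH on an sp³ carbon → alcohol (secondary).
  CH(CH=CH2): pendant –CH=CH2: C=C double bond → alkene.
  CH(C6H5): pendant –C6H5: benzene ring → arene.
  COBr: –C(=O)Br: carbonyl C bonded to C and to a halogen → acyl halide (not alkyl halide).
Distinct types present: acyl halide, alcohol, alkene, amide, arene, ether, phenol.

7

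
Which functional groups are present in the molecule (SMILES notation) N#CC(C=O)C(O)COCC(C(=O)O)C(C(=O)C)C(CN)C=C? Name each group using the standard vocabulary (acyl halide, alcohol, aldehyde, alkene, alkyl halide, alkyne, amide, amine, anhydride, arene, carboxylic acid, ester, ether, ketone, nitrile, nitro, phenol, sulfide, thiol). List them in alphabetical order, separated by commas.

alcohol, aldehyde, alkene, amine, carboxylic acid, ether, ketone, nitrile

N≡C–: carbon triple-bonded to nitrogen → nitrile.
pendant –CHO: carbonyl C bonded to C and H → aldehyde.
–OH on an sp³ carbon → alcohol (secondary).
C–O–C with sp³ carbons on both sides and no adjacent C=O → ether.
pendant –COOH: carbonyl C bonded to C and –OH → carboxylic acid.
pendant –COCH3: carbonyl C bonded to two carbons → ketone.
pendant –CH2NH2: N on sp³ C, no adjacent C=O → amine.
C=C double bond → alkene.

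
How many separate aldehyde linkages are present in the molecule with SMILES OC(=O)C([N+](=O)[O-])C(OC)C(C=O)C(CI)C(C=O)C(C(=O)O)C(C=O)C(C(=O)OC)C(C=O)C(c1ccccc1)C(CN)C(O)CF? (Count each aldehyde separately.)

Working along the chain:
  HOOC: –COOH: carbonyl C bonded to –OH and C → carboxylic acid (the –OH is not a separate alcohol).
  CH(NO2): –NO2 on an sp³ carbon → nitro (the N=O is not a carbonyl).
  CH(OCH3): pendant –OCH3: C–O–C with sp³ C, no adjacent C=O → ether.
  CH(CHO): pendant –CHO: carbonyl C bonded to C and H → aldehyde.
  CH(CH2I): pendant –CH2X: halogen on sp³ carbon → alkyl halide.
  CH(CHO): pendant –CHO: carbonyl C bonded to C and H → aldehyde.
  CH(COOH): pendant –COOH: carbonyl C bonded to C and –OH → carboxylic acid.
  CH(CHO): pendant –CHO: carbonyl C bonded to C and H → aldehyde.
  CH(COOCH3): pendant –COOCH3: carbonyl C bonded to C and –OCH3 → ester.
  CH(CHO): pendant –CHO: carbonyl C bonded to C and H → aldehyde.
  CH(C6H5): pendant –C6H5: benzene ring → arene.
  CH(CH2NH2): pendant –CH2NH2: N on sp³ C, no adjacent C=O → amine.
  CH(OH): –OH on an sp³ carbon → alcohol (secondary).
  CH2F: halogen on an sp³ carbon → alkyl halide.
Aldehyde appears at: CH(CHO), CH(CHO), CH(CHO), CH(CHO) → 4.

4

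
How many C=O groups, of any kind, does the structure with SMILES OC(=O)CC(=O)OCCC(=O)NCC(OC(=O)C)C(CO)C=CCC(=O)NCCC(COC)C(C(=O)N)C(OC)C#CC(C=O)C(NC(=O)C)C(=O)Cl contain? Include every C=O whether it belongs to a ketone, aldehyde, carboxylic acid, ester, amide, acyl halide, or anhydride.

9

HOOC: carboxylic acid, 1 C=O (running total 1).
CH2COOCH2: ester, 1 C=O (running total 2).
CH2CONHCH2: amide, 1 C=O (running total 3).
CH(OCOCH3): ester, 1 C=O (running total 4).
CH2CONHCH2: amide, 1 C=O (running total 5).
CH(CONH2): amide, 1 C=O (running total 6).
CH(CHO): aldehyde, 1 C=O (running total 7).
CH(NHCOCH3): amide, 1 C=O (running total 8).
COCl: acyl halide, 1 C=O (running total 9).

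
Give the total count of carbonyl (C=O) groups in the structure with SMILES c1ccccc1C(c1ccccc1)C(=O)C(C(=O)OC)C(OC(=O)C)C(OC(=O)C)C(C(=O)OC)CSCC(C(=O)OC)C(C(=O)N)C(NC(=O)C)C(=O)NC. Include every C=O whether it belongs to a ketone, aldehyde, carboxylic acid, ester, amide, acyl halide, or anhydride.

CO: ketone, 1 C=O (running total 1).
CH(COOCH3): ester, 1 C=O (running total 2).
CH(OCOCH3): ester, 1 C=O (running total 3).
CH(OCOCH3): ester, 1 C=O (running total 4).
CH(COOCH3): ester, 1 C=O (running total 5).
CH(COOCH3): ester, 1 C=O (running total 6).
CH(CONH2): amide, 1 C=O (running total 7).
CH(NHCOCH3): amide, 1 C=O (running total 8).
CONHCH3: amide, 1 C=O (running total 9).

9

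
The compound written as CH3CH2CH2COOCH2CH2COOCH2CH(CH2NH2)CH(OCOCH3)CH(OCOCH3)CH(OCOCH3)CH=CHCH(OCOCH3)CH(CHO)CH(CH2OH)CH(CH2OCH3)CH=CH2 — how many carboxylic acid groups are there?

0

–C(=O)–O–C with C on the carbonyl side → ester.
–C(=O)–O–C with C on the carbonyl side → ester.
pendant –CH2NH2: N on sp³ C, no adjacent C=O → amine.
pendant –OC(=O)CH3: an acyloxy group → ester.
pendant –OC(=O)CH3: an acyloxy group → ester.
pendant –OC(=O)CH3: an acyloxy group → ester.
C=C double bond → alkene.
pendant –OC(=O)CH3: an acyloxy group → ester.
pendant –CHO: carbonyl C bonded to C and H → aldehyde.
pendant –CH2OH on an sp³ backbone C → alcohol.
pendant –CH2OCH3: C–O–C linkage → ether.
C=C double bond → alkene.
No segment is a carboxylic acid: CH2COOCH2 is ester, not carboxylic acid; CH2COOCH2 is ester, not carboxylic acid; CH(OCOCH3) is ester, not carboxylic acid. → 0.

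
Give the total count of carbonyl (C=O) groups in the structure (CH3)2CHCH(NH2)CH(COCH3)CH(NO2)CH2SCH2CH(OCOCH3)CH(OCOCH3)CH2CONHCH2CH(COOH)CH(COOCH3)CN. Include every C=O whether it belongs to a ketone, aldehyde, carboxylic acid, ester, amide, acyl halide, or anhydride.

6

CH(COCH3): ketone, 1 C=O (running total 1).
CH(OCOCH3): ester, 1 C=O (running total 2).
CH(OCOCH3): ester, 1 C=O (running total 3).
CH2CONHCH2: amide, 1 C=O (running total 4).
CH(COOH): carboxylic acid, 1 C=O (running total 5).
CH(COOCH3): ester, 1 C=O (running total 6).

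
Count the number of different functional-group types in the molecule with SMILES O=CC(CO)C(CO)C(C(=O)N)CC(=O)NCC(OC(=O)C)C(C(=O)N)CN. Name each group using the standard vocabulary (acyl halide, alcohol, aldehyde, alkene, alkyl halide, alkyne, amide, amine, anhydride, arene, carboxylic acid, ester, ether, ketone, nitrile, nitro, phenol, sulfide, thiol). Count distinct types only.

terminal –CHO: carbonyl C bonded to H and C → aldehyde.
pendant –CH2OH on an sp³ backbone C → alcohol.
pendant –CH2OH on an sp³ backbone C → alcohol.
pendant –CONH2: carbonyl C bonded to C and N → amide.
–C(=O)–N– linkage → amide (the N is not an amine).
pendant –OC(=O)CH3: an acyloxy group → ester.
pendant –CONH2: carbonyl C bonded to C and N → amide.
–NH2 on an sp³ carbon with no adjacent C=O → amine.
Distinct types present: alcohol, aldehyde, amide, amine, ester.

5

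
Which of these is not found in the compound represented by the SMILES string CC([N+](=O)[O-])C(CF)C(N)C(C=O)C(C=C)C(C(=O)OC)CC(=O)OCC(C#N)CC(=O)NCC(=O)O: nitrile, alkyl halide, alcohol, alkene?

alkene: present (CH(CH=CH2) — pendant –CH=CH2: C=C double bond → alkene).
alkyl halide: present (CH(CH2F) — pendant –CH2X: halogen on sp³ carbon → alkyl halide).
nitrile: present (CH(CN) — pendant –C≡N: nitrile).
alcohol: absent. In COOH, the –OH sits on a carbonyl carbon, making it part of a carboxylic acid, not an alcohol.

alcohol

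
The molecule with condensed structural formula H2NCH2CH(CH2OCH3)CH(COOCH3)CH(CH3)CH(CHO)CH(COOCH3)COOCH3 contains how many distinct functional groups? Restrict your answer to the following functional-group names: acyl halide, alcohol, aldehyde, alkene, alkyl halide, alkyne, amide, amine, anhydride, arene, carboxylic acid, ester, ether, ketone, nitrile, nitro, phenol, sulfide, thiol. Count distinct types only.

Reading the structure from left to right:
  H2NCH2: –NH2 on an sp³ carbon with no adjacent C=O → amine.
  CH(CH2OCH3): pendant –CH2OCH3: C–O–C linkage → ether.
  CH(COOCH3): pendant –COOCH3: carbonyl C bonded to C and –OCH3 → ester.
  CH(CHO): pendant –CHO: carbonyl C bonded to C and H → aldehyde.
  CH(COOCH3): pendant –COOCH3: carbonyl C bonded to C and –OCH3 → ester.
  COOCH3: –C(=O)OCH3: carbonyl C bonded to C and to –OCH3 → ester (not ketone + ether).
Distinct types present: aldehyde, amine, ester, ether.

4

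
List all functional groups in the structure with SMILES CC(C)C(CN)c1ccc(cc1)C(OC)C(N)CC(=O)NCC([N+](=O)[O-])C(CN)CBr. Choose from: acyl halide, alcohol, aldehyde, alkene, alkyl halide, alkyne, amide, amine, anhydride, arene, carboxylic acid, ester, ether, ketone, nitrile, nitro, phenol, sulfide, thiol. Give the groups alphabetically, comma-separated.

alkyl halide, amide, amine, arene, ether, nitro

pendant –CH2NH2: N on sp³ C, no adjacent C=O → amine.
para-disubstituted benzene ring → arene.
pendant –OCH3: C–O–C with sp³ C, no adjacent C=O → ether.
–NH2 on an sp³ carbon with no adjacent C=O → amine.
–C(=O)–N– linkage → amide (the N is not an amine).
–NO2 on an sp³ carbon → nitro (the N=O is not a carbonyl).
pendant –CH2NH2: N on sp³ C, no adjacent C=O → amine.
halogen on an sp³ carbon → alkyl halide.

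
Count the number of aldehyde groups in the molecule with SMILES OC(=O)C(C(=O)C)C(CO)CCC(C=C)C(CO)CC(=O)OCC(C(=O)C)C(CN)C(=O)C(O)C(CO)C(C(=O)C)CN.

–COOH: carbonyl C bonded to –OH and C → carboxylic acid (the –OH is not a separate alcohol).
pendant –COCH3: carbonyl C bonded to two carbons → ketone.
pendant –CH2OH on an sp³ backbone C → alcohol.
pendant –CH=CH2: C=C double bond → alkene.
pendant –CH2OH on an sp³ backbone C → alcohol.
–C(=O)–O–C with C on the carbonyl side → ester.
pendant –COCH3: carbonyl C bonded to two carbons → ketone.
pendant –CH2NH2: N on sp³ C, no adjacent C=O → amine.
–C(=O)– with carbon on both sides → ketone.
–OH on an sp³ carbon → alcohol (secondary).
pendant –CH2OH on an sp³ backbone C → alcohol.
pendant –COCH3: carbonyl C bonded to two carbons → ketone.
–NH2 on an sp³ carbon with no adjacent C=O → amine.
No segment is a aldehyde: HOOC is carboxylic acid, not aldehyde; CH(COCH3) is ketone, not aldehyde; CH2COOCH2 is ester, not aldehyde. → 0.

0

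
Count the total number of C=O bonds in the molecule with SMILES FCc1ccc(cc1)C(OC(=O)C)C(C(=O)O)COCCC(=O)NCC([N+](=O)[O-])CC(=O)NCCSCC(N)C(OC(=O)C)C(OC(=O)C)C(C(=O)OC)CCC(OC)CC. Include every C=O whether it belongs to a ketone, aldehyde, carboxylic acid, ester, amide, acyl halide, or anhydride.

7

CH(OCOCH3): ester, 1 C=O (running total 1).
CH(COOH): carboxylic acid, 1 C=O (running total 2).
CH2CONHCH2: amide, 1 C=O (running total 3).
CH2CONHCH2: amide, 1 C=O (running total 4).
CH(OCOCH3): ester, 1 C=O (running total 5).
CH(OCOCH3): ester, 1 C=O (running total 6).
CH(COOCH3): ester, 1 C=O (running total 7).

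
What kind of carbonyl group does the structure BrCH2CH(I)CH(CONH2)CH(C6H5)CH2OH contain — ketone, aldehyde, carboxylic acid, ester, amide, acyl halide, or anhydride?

The carbonyl is in the CH(CONH2) segment: pendant –CONH2: carbonyl C bonded to C and N → amide.

amide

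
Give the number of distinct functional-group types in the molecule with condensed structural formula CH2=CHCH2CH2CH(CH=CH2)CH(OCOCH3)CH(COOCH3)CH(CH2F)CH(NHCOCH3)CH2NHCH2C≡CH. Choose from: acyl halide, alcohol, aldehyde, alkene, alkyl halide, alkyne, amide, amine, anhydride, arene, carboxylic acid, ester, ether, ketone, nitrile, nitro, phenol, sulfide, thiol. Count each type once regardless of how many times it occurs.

6

Taking each segment in turn:
  CH2=CH: C=C double bond → alkene.
  CH(CH=CH2): pendant –CH=CH2: C=C double bond → alkene.
  CH(OCOCH3): pendant –OC(=O)CH3: an acyloxy group → ester.
  CH(COOCH3): pendant –COOCH3: carbonyl C bonded to C and –OCH3 → ester.
  CH(CH2F): pendant –CH2X: halogen on sp³ carbon → alkyl halide.
  CH(NHCOCH3): pendant –NHC(=O)CH3: N bonded to a carbonyl → amide (not amine).
  CH2NHCH2: C–N–C with sp³ carbons and no adjacent C=O → amine (secondary).
  C≡CH: C≡C triple bond → alkyne.
Distinct types present: alkene, alkyl halide, alkyne, amide, amine, ester.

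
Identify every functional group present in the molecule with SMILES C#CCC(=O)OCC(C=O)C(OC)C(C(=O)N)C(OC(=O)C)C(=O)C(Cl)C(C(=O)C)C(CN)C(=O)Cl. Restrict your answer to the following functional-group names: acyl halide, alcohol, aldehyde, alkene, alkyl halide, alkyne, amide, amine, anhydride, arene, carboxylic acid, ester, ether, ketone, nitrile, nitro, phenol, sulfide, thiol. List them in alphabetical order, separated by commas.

Taking each segment in turn:
  HC≡C: C≡C triple bond → alkyne.
  CH2COOCH2: –C(=O)–O–C with C on the carbonyl side → ester.
  CH(CHO): pendant –CHO: carbonyl C bonded to C and H → aldehyde.
  CH(OCH3): pendant –OCH3: C–O–C with sp³ C, no adjacent C=O → ether.
  CH(CONH2): pendant –CONH2: carbonyl C bonded to C and N → amide.
  CH(OCOCH3): pendant –OC(=O)CH3: an acyloxy group → ester.
  CO: –C(=O)– with carbon on both sides → ketone.
  CH(Cl): halogen on an sp³ carbon → alkyl halide.
  CH(COCH3): pendant –COCH3: carbonyl C bonded to two carbons → ketone.
  CH(CH2NH2): pendant –CH2NH2: N on sp³ C, no adjacent C=O → amine.
  COCl: –C(=O)Cl: carbonyl C bonded to C and to a halogen → acyl halide (not alkyl halide).

acyl halide, aldehyde, alkyl halide, alkyne, amide, amine, ester, ether, ketone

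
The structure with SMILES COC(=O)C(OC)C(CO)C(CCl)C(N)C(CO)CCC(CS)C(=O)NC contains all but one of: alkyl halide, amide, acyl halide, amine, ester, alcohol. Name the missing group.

acyl halide

ester: present (CH3OOC — CH3O–C(=O)–: carbonyl C bonded to C and to –OCH3 → ester (not ketone + ether)).
alkyl halide: present (CH(CH2Cl) — pendant –CH2X: halogen on sp³ carbon → alkyl halide).
amine: present (CH(NH2) — –NH2 on an sp³ carbon with no adjacent C=O → amine).
amide: present (CONHCH3 — –C(=O)NHCH3: carbonyl C bonded to C and to N → amide (the N is not an amine)).
alcohol: present (CH(CH2OH) — pendant –CH2OH on an sp³ backbone C → alcohol).
acyl halide: no segment matches this pattern.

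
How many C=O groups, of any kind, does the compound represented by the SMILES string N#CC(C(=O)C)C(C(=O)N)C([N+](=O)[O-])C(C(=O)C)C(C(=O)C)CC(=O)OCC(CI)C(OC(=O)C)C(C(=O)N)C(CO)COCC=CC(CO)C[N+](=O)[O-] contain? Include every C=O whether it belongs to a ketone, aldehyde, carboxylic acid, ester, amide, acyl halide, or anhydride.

7

CH(COCH3): ketone, 1 C=O (running total 1).
CH(CONH2): amide, 1 C=O (running total 2).
CH(COCH3): ketone, 1 C=O (running total 3).
CH(COCH3): ketone, 1 C=O (running total 4).
CH2COOCH2: ester, 1 C=O (running total 5).
CH(OCOCH3): ester, 1 C=O (running total 6).
CH(CONH2): amide, 1 C=O (running total 7).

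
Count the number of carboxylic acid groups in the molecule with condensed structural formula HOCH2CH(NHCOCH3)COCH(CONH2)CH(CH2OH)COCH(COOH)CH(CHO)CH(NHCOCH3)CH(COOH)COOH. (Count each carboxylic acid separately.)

HO– on an sp³ carbon → alcohol.
pendant –NHC(=O)CH3: N bonded to a carbonyl → amide (not amine).
–C(=O)– with carbon on both sides → ketone.
pendant –CONH2: carbonyl C bonded to C and N → amide.
pendant –CH2OH on an sp³ backbone C → alcohol.
–C(=O)– with carbon on both sides → ketone.
pendant –COOH: carbonyl C bonded to C and –OH → carboxylic acid.
pendant –CHO: carbonyl C bonded to C and H → aldehyde.
pendant –NHC(=O)CH3: N bonded to a carbonyl → amide (not amine).
pendant –COOH: carbonyl C bonded to C and –OH → carboxylic acid.
–COOH: carbonyl C bonded to –OH and C → carboxylic acid (the –OH is not a separate alcohol).
Carboxylic acid appears at: CH(COOH), CH(COOH), COOH → 3.

3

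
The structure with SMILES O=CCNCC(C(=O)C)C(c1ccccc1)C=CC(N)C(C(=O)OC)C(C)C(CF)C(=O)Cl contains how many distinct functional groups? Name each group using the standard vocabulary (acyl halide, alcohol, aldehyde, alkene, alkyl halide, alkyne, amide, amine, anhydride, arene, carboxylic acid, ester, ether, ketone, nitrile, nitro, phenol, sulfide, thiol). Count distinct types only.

8

terminal –CHO: carbonyl C bonded to H and C → aldehyde.
C–N–C with sp³ carbons and no adjacent C=O → amine (secondary).
pendant –COCH3: carbonyl C bonded to two carbons → ketone.
pendant –C6H5: benzene ring → arene.
C=C double bond → alkene.
–NH2 on an sp³ carbon with no adjacent C=O → amine.
pendant –COOCH3: carbonyl C bonded to C and –OCH3 → ester.
pendant –CH2X: halogen on sp³ carbon → alkyl halide.
–C(=O)Cl: carbonyl C bonded to C and to a halogen → acyl halide (not alkyl halide).
Distinct types present: acyl halide, aldehyde, alkene, alkyl halide, amine, arene, ester, ketone.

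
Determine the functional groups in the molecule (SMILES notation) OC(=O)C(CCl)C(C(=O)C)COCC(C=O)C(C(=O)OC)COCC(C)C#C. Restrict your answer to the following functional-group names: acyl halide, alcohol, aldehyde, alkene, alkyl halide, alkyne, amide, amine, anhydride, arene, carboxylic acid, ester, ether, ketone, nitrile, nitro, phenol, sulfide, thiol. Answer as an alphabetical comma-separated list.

–COOH: carbonyl C bonded to –OH and C → carboxylic acid (the –OH is not a separate alcohol).
pendant –CH2X: halogen on sp³ carbon → alkyl halide.
pendant –COCH3: carbonyl C bonded to two carbons → ketone.
C–O–C with sp³ carbons on both sides and no adjacent C=O → ether.
pendant –CHO: carbonyl C bonded to C and H → aldehyde.
pendant –COOCH3: carbonyl C bonded to C and –OCH3 → ester.
C–O–C with sp³ carbons on both sides and no adjacent C=O → ether.
C≡C triple bond → alkyne.

aldehyde, alkyl halide, alkyne, carboxylic acid, ester, ether, ketone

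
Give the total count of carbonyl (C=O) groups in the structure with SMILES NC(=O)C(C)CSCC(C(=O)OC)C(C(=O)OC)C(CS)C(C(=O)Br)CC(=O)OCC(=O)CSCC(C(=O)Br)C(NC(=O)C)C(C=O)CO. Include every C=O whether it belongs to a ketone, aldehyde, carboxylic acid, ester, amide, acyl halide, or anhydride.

H2NCO: amide, 1 C=O (running total 1).
CH(COOCH3): ester, 1 C=O (running total 2).
CH(COOCH3): ester, 1 C=O (running total 3).
CH(COBr): acyl halide, 1 C=O (running total 4).
CH2COOCH2: ester, 1 C=O (running total 5).
CO: ketone, 1 C=O (running total 6).
CH(COBr): acyl halide, 1 C=O (running total 7).
CH(NHCOCH3): amide, 1 C=O (running total 8).
CH(CHO): aldehyde, 1 C=O (running total 9).

9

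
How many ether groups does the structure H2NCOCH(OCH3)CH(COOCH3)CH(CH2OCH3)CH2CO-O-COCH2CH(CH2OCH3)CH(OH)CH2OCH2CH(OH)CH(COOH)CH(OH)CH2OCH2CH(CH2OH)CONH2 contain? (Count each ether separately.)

5

Taking each segment in turn:
  H2NCO: –C(=O)NH2: carbonyl C bonded to C and to N → amide (the N is not a separate amine).
  CH(OCH3): pendant –OCH3: C–O–C with sp³ C, no adjacent C=O → ether.
  CH(COOCH3): pendant –COOCH3: carbonyl C bonded to C and –OCH3 → ester.
  CH(CH2OCH3): pendant –CH2OCH3: C–O–C linkage → ether.
  CH2CO-O-COCH2: two acyl groups sharing one oxygen, –C(=O)–O–C(=O)– → anhydride.
  CH(CH2OCH3): pendant –CH2OCH3: C–O–C linkage → ether.
  CH(OH): –OH on an sp³ carbon → alcohol (secondary).
  CH2OCH2: C–O–C with sp³ carbons on both sides and no adjacent C=O → ether.
  CH(OH): –OH on an sp³ carbon → alcohol (secondary).
  CH(COOH): pendant –COOH: carbonyl C bonded to C and –OH → carboxylic acid.
  CH(OH): –OH on an sp³ carbon → alcohol (secondary).
  CH2OCH2: C–O–C with sp³ carbons on both sides and no adjacent C=O → ether.
  CH(CH2OH): pendant –CH2OH on an sp³ backbone C → alcohol.
  CONH2: –C(=O)NH2: carbonyl C bonded to C and to N → amide (the N is not a separate amine).
Ether appears at: CH(OCH3), CH(CH2OCH3), CH(CH2OCH3), CH2OCH2, CH2OCH2 → 5.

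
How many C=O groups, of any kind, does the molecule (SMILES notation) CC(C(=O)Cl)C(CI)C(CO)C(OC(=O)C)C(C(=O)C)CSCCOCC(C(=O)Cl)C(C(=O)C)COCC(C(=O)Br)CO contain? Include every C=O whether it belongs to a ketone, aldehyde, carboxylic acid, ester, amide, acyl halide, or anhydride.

6

CH(COCl): acyl halide, 1 C=O (running total 1).
CH(OCOCH3): ester, 1 C=O (running total 2).
CH(COCH3): ketone, 1 C=O (running total 3).
CH(COCl): acyl halide, 1 C=O (running total 4).
CH(COCH3): ketone, 1 C=O (running total 5).
CH(COBr): acyl halide, 1 C=O (running total 6).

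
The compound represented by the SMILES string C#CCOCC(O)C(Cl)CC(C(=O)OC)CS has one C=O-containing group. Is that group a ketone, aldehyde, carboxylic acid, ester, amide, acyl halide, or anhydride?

The carbonyl is in the CH(COOCH3) segment: pendant –COOCH3: carbonyl C bonded to C and –OCH3 → ester.

ester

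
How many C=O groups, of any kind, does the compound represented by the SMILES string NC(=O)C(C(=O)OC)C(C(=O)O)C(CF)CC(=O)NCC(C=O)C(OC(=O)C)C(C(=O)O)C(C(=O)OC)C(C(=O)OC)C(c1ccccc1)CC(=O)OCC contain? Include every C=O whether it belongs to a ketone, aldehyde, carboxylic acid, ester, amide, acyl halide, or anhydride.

H2NCO: amide, 1 C=O (running total 1).
CH(COOCH3): ester, 1 C=O (running total 2).
CH(COOH): carboxylic acid, 1 C=O (running total 3).
CH2CONHCH2: amide, 1 C=O (running total 4).
CH(CHO): aldehyde, 1 C=O (running total 5).
CH(OCOCH3): ester, 1 C=O (running total 6).
CH(COOH): carboxylic acid, 1 C=O (running total 7).
CH(COOCH3): ester, 1 C=O (running total 8).
CH(COOCH3): ester, 1 C=O (running total 9).
CH2COOCH2: ester, 1 C=O (running total 10).

10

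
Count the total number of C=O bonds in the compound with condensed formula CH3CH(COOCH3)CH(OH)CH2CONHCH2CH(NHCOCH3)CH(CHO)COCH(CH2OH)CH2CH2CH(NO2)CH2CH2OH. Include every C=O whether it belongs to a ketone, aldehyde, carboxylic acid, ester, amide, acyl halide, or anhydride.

5

CH(COOCH3): ester, 1 C=O (running total 1).
CH2CONHCH2: amide, 1 C=O (running total 2).
CH(NHCOCH3): amide, 1 C=O (running total 3).
CH(CHO): aldehyde, 1 C=O (running total 4).
CO: ketone, 1 C=O (running total 5).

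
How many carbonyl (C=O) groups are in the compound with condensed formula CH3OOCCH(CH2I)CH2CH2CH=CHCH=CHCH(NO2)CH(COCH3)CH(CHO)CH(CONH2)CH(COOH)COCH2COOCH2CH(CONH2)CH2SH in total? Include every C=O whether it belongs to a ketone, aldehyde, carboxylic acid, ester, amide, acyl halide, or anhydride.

CH3OOC: ester, 1 C=O (running total 1).
CH(COCH3): ketone, 1 C=O (running total 2).
CH(CHO): aldehyde, 1 C=O (running total 3).
CH(CONH2): amide, 1 C=O (running total 4).
CH(COOH): carboxylic acid, 1 C=O (running total 5).
CO: ketone, 1 C=O (running total 6).
CH2COOCH2: ester, 1 C=O (running total 7).
CH(CONH2): amide, 1 C=O (running total 8).

8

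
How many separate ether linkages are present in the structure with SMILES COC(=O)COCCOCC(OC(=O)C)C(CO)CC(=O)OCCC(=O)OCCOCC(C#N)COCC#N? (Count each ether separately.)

4

CH3O–C(=O)–: carbonyl C bonded to C and to –OCH3 → ester (not ketone + ether).
C–O–C with sp³ carbons on both sides and no adjacent C=O → ether.
C–O–C with sp³ carbons on both sides and no adjacent C=O → ether.
pendant –OC(=O)CH3: an acyloxy group → ester.
pendant –CH2OH on an sp³ backbone C → alcohol.
–C(=O)–O–C with C on the carbonyl side → ester.
–C(=O)–O–C with C on the carbonyl side → ester.
C–O–C with sp³ carbons on both sides and no adjacent C=O → ether.
pendant –C≡N: nitrile.
C–O–C with sp³ carbons on both sides and no adjacent C=O → ether.
–C≡N: carbon triple-bonded to nitrogen → nitrile.
Ether appears at: CH2OCH2, CH2OCH2, CH2OCH2, CH2OCH2 → 4.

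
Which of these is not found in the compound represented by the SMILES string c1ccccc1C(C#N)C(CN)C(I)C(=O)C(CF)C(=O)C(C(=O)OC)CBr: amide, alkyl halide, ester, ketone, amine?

alkyl halide: present (CH(I) — halogen on an sp³ carbon → alkyl halide).
ester: present (CH(COOCH3) — pendant –COOCH3: carbonyl C bonded to C and –OCH3 → ester).
ketone: present (CO — –C(=O)– with carbon on both sides → ketone).
amine: present (CH(CH2NH2) — pendant –CH2NH2: N on sp³ C, no adjacent C=O → amine).
amide: no segment matches this pattern.

amide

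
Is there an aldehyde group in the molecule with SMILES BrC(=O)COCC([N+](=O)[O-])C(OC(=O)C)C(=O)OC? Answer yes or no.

Working along the chain:
  BrCO: –C(=O)Br: carbonyl C bonded to C and to a halogen → acyl halide (not alkyl halide).
  CH2OCH2: C–O–C with sp³ carbons on both sides and no adjacent C=O → ether.
  CH(NO2): –NO2 on an sp³ carbon → nitro (the N=O is not a carbonyl).
  CH(OCOCH3): pendant –OC(=O)CH3: an acyloxy group → ester.
  COOCH3: –C(=O)OCH3: carbonyl C bonded to C and to –OCH3 → ester (not ketone + ether).
The groups actually present are: acyl halide, ester, ether, nitro.

no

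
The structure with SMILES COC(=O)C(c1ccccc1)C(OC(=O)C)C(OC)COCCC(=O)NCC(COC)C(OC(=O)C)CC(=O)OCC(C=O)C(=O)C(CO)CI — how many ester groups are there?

4

Taking each segment in turn:
  CH3OOC: CH3O–C(=O)–: carbonyl C bonded to C and to –OCH3 → ester (not ketone + ether).
  CH(C6H5): pendant –C6H5: benzene ring → arene.
  CH(OCOCH3): pendant –OC(=O)CH3: an acyloxy group → ester.
  CH(OCH3): pendant –OCH3: C–O–C with sp³ C, no adjacent C=O → ether.
  CH2OCH2: C–O–C with sp³ carbons on both sides and no adjacent C=O → ether.
  CH2CONHCH2: –C(=O)–N– linkage → amide (the N is not an amine).
  CH(CH2OCH3): pendant –CH2OCH3: C–O–C linkage → ether.
  CH(OCOCH3): pendant –OC(=O)CH3: an acyloxy group → ester.
  CH2COOCH2: –C(=O)–O–C with C on the carbonyl side → ester.
  CH(CHO): pendant –CHO: carbonyl C bonded to C and H → aldehyde.
  CO: –C(=O)– with carbon on both sides → ketone.
  CH(CH2OH): pendant –CH2OH on an sp³ backbone C → alcohol.
  CH2I: halogen on an sp³ carbon → alkyl halide.
Ester appears at: CH3OOC, CH(OCOCH3), CH(OCOCH3), CH2COOCH2 → 4.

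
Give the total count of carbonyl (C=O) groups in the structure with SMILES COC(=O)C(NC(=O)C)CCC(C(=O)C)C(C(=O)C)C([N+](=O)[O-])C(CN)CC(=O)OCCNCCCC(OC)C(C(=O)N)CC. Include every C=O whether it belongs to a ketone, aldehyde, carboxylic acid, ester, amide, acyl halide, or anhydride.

6

CH3OOC: ester, 1 C=O (running total 1).
CH(NHCOCH3): amide, 1 C=O (running total 2).
CH(COCH3): ketone, 1 C=O (running total 3).
CH(COCH3): ketone, 1 C=O (running total 4).
CH2COOCH2: ester, 1 C=O (running total 5).
CH(CONH2): amide, 1 C=O (running total 6).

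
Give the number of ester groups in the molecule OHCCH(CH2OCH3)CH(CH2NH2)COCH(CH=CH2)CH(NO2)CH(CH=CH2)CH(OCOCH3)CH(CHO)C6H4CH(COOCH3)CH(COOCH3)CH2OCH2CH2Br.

Taking each segment in turn:
  OHC: terminal –CHO: carbonyl C bonded to H and C → aldehyde.
  CH(CH2OCH3): pendant –CH2OCH3: C–O–C linkage → ether.
  CH(CH2NH2): pendant –CH2NH2: N on sp³ C, no adjacent C=O → amine.
  CO: –C(=O)– with carbon on both sides → ketone.
  CH(CH=CH2): pendant –CH=CH2: C=C double bond → alkene.
  CH(NO2): –NO2 on an sp³ carbon → nitro (the N=O is not a carbonyl).
  CH(CH=CH2): pendant –CH=CH2: C=C double bond → alkene.
  CH(OCOCH3): pendant –OC(=O)CH3: an acyloxy group → ester.
  CH(CHO): pendant –CHO: carbonyl C bonded to C and H → aldehyde.
  C6H4: para-disubstituted benzene ring → arene.
  CH(COOCH3): pendant –COOCH3: carbonyl C bonded to C and –OCH3 → ester.
  CH(COOCH3): pendant –COOCH3: carbonyl C bonded to C and –OCH3 → ester.
  CH2OCH2: C–O–C with sp³ carbons on both sides and no adjacent C=O → ether.
  CH2Br: halogen on an sp³ carbon → alkyl halide.
Ester appears at: CH(OCOCH3), CH(COOCH3), CH(COOCH3) → 3.

3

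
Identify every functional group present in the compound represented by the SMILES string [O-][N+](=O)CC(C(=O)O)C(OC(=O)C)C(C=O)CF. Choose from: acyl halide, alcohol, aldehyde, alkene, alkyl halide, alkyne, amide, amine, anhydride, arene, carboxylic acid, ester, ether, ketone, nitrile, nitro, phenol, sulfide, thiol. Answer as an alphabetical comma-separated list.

aldehyde, alkyl halide, carboxylic acid, ester, nitro

–NO2 on carbon → nitro group.
pendant –COOH: carbonyl C bonded to C and –OH → carboxylic acid.
pendant –OC(=O)CH3: an acyloxy group → ester.
pendant –CHO: carbonyl C bonded to C and H → aldehyde.
halogen on an sp³ carbon → alkyl halide.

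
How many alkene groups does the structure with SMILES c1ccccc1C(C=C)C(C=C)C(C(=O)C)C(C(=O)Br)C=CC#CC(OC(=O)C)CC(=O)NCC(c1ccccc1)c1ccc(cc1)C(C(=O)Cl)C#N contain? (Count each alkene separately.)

Taking each segment in turn:
  C6H5: C6H5– phenyl ring → arene.
  CH(CH=CH2): pendant –CH=CH2: C=C double bond → alkene.
  CH(CH=CH2): pendant –CH=CH2: C=C double bond → alkene.
  CH(COCH3): pendant –COCH3: carbonyl C bonded to two carbons → ketone.
  CH(COBr): pendant –C(=O)X: carbonyl C bonded to C and halogen → acyl halide.
  CH=CH: C=C double bond → alkene.
  C≡C: C≡C triple bond → alkyne.
  CH(OCOCH3): pendant –OC(=O)CH3: an acyloxy group → ester.
  CH2CONHCH2: –C(=O)–N– linkage → amide (the N is not an amine).
  CH(C6H5): pendant –C6H5: benzene ring → arene.
  C6H4: para-disubstituted benzene ring → arene.
  CH(COCl): pendant –C(=O)X: carbonyl C bonded to C and halogen → acyl halide.
  CN: –C≡N: carbon triple-bonded to nitrogen → nitrile.
Alkene appears at: CH(CH=CH2), CH(CH=CH2), CH=CH → 3.

3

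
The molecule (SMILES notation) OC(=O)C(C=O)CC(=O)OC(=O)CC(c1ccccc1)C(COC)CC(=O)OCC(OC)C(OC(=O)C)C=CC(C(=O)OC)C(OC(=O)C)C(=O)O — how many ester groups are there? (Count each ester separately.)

–COOH: carbonyl C bonded to –OH and C → carboxylic acid (the –OH is not a separate alcohol).
pendant –CHO: carbonyl C bonded to C and H → aldehyde.
two acyl groups sharing one oxygen, –C(=O)–O–C(=O)– → anhydride.
pendant –C6H5: benzene ring → arene.
pendant –CH2OCH3: C–O–C linkage → ether.
–C(=O)–O–C with C on the carbonyl side → ester.
pendant –OCH3: C–O–C with sp³ C, no adjacent C=O → ether.
pendant –OC(=O)CH3: an acyloxy group → ester.
C=C double bond → alkene.
pendant –COOCH3: carbonyl C bonded to C and –OCH3 → ester.
pendant –OC(=O)CH3: an acyloxy group → ester.
–COOH: carbonyl C bonded to –OH and C → carboxylic acid (the –OH is not a separate alcohol).
Ester appears at: CH2COOCH2, CH(OCOCH3), CH(COOCH3), CH(OCOCH3) → 4.

4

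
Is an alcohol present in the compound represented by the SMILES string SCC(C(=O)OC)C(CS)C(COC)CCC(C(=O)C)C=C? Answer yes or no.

no

–SH on an sp³ carbon → thiol.
pendant –COOCH3: carbonyl C bonded to C and –OCH3 → ester.
pendant –CH2SH → thiol.
pendant –CH2OCH3: C–O–C linkage → ether.
pendant –COCH3: carbonyl C bonded to two carbons → ketone.
C=C double bond → alkene.
The groups actually present are: alkene, ester, ether, ketone, thiol.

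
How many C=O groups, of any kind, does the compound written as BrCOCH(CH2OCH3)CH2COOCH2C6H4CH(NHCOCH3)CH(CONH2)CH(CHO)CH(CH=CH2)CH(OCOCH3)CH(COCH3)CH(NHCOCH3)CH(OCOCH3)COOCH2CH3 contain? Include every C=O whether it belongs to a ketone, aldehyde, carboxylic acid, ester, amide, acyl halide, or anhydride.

10

BrCO: acyl halide, 1 C=O (running total 1).
CH2COOCH2: ester, 1 C=O (running total 2).
CH(NHCOCH3): amide, 1 C=O (running total 3).
CH(CONH2): amide, 1 C=O (running total 4).
CH(CHO): aldehyde, 1 C=O (running total 5).
CH(OCOCH3): ester, 1 C=O (running total 6).
CH(COCH3): ketone, 1 C=O (running total 7).
CH(NHCOCH3): amide, 1 C=O (running total 8).
CH(OCOCH3): ester, 1 C=O (running total 9).
COOCH2CH3: ester, 1 C=O (running total 10).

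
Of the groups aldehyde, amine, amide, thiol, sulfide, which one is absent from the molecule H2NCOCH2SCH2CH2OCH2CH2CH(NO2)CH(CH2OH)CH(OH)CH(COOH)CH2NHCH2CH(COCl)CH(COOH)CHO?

thiol

amide: present (H2NCO — –C(=O)NH2: carbonyl C bonded to C and to N → amide (the N is not a separate amine)).
amine: present (CH2NHCH2 — C–N–C with sp³ carbons and no adjacent C=O → amine (secondary)).
sulfide: present (CH2SCH2 — C–S–C linkage → sulfide (thioether)).
aldehyde: present (CHO — terminal –CHO: carbonyl C bonded to H and C → aldehyde).
thiol: no segment matches this pattern.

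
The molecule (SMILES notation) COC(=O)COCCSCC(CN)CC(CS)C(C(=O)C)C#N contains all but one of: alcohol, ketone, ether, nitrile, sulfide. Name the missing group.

nitrile: present (CN — –C≡N: carbon triple-bonded to nitrogen → nitrile).
ether: present (CH2OCH2 — C–O–C with sp³ carbons on both sides and no adjacent C=O → ether).
sulfide: present (CH2SCH2 — C–S–C linkage → sulfide (thioether)).
ketone: present (CH(COCH3) — pendant –COCH3: carbonyl C bonded to two carbons → ketone).
alcohol: no segment matches this pattern.

alcohol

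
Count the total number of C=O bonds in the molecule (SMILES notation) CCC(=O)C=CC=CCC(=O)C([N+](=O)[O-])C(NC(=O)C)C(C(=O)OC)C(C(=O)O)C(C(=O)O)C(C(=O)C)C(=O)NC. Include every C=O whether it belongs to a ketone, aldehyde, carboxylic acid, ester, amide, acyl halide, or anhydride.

8

CO: ketone, 1 C=O (running total 1).
CO: ketone, 1 C=O (running total 2).
CH(NHCOCH3): amide, 1 C=O (running total 3).
CH(COOCH3): ester, 1 C=O (running total 4).
CH(COOH): carboxylic acid, 1 C=O (running total 5).
CH(COOH): carboxylic acid, 1 C=O (running total 6).
CH(COCH3): ketone, 1 C=O (running total 7).
CONHCH3: amide, 1 C=O (running total 8).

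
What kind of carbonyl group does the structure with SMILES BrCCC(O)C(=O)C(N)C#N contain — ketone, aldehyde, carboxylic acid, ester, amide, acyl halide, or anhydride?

ketone

The carbonyl is in the CO segment: –C(=O)– with carbon on both sides → ketone.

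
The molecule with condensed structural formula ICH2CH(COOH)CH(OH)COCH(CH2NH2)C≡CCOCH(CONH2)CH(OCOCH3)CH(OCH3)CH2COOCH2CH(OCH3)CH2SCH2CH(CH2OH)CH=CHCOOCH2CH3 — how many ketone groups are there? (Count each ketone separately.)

2

Taking each segment in turn:
  ICH2: halogen on an sp³ carbon → alkyl halide.
  CH(COOH): pendant –COOH: carbonyl C bonded to C and –OH → carboxylic acid.
  CH(OH): –OH on an sp³ carbon → alcohol (secondary).
  CO: –C(=O)– with carbon on both sides → ketone.
  CH(CH2NH2): pendant –CH2NH2: N on sp³ C, no adjacent C=O → amine.
  C≡C: C≡C triple bond → alkyne.
  CO: –C(=O)– with carbon on both sides → ketone.
  CH(CONH2): pendant –CONH2: carbonyl C bonded to C and N → amide.
  CH(OCOCH3): pendant –OC(=O)CH3: an acyloxy group → ester.
  CH(OCH3): pendant –OCH3: C–O–C with sp³ C, no adjacent C=O → ether.
  CH2COOCH2: –C(=O)–O–C with C on the carbonyl side → ester.
  CH(OCH3): pendant –OCH3: C–O–C with sp³ C, no adjacent C=O → ether.
  CH2SCH2: C–S–C linkage → sulfide (thioether).
  CH(CH2OH): pendant –CH2OH on an sp³ backbone C → alcohol.
  CH=CH: C=C double bond → alkene.
  COOCH2CH3: –C(=O)OCH2CH3: carbonyl C bonded to C and to –OEt → ester.
Ketone appears at: CO, CO → 2.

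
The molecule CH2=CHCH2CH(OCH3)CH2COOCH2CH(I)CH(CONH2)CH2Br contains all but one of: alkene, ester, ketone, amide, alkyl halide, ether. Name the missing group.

ester: present (CH2COOCH2 — –C(=O)–O–C with C on the carbonyl side → ester).
ether: present (CH(OCH3) — pendant –OCH3: C–O–C with sp³ C, no adjacent C=O → ether).
alkene: present (CH2=CH — C=C double bond → alkene).
amide: present (CH(CONH2) — pendant –CONH2: carbonyl C bonded to C and N → amide).
alkyl halide: present (CH(I) — halogen on an sp³ carbon → alkyl halide).
ketone: absent. In CH2COOCH2, the C=O is bonded to an –O–C group, which defines an ester, not a ketone. In CH(CONH2), the C=O is bonded to nitrogen, which defines an amide, not a ketone.

ketone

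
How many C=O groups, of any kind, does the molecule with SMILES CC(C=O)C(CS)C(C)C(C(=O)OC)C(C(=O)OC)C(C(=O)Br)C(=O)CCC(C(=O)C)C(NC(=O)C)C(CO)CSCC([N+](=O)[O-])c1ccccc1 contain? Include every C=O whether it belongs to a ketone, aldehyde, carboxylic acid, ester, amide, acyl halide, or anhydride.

7

CH(CHO): aldehyde, 1 C=O (running total 1).
CH(COOCH3): ester, 1 C=O (running total 2).
CH(COOCH3): ester, 1 C=O (running total 3).
CH(COBr): acyl halide, 1 C=O (running total 4).
CO: ketone, 1 C=O (running total 5).
CH(COCH3): ketone, 1 C=O (running total 6).
CH(NHCOCH3): amide, 1 C=O (running total 7).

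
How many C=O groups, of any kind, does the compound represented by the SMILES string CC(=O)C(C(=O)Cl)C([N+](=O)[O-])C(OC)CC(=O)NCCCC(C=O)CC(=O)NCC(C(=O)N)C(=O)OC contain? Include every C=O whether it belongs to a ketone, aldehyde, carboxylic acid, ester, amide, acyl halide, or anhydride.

7

CO: ketone, 1 C=O (running total 1).
CH(COCl): acyl halide, 1 C=O (running total 2).
CH2CONHCH2: amide, 1 C=O (running total 3).
CH(CHO): aldehyde, 1 C=O (running total 4).
CH2CONHCH2: amide, 1 C=O (running total 5).
CH(CONH2): amide, 1 C=O (running total 6).
COOCH3: ester, 1 C=O (running total 7).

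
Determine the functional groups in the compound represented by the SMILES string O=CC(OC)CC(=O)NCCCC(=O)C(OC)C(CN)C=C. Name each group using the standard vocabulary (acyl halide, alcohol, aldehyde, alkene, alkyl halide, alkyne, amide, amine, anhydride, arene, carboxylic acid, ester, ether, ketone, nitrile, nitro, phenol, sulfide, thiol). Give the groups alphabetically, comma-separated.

aldehyde, alkene, amide, amine, ether, ketone

Reading the structure from left to right:
  OHC: terminal –CHO: carbonyl C bonded to H and C → aldehyde.
  CH(OCH3): pendant –OCH3: C–O–C with sp³ C, no adjacent C=O → ether.
  CH2CONHCH2: –C(=O)–N– linkage → amide (the N is not an amine).
  CO: –C(=O)– with carbon on both sides → ketone.
  CH(OCH3): pendant –OCH3: C–O–C with sp³ C, no adjacent C=O → ether.
  CH(CH2NH2): pendant –CH2NH2: N on sp³ C, no adjacent C=O → amine.
  CH=CH2: C=C double bond → alkene.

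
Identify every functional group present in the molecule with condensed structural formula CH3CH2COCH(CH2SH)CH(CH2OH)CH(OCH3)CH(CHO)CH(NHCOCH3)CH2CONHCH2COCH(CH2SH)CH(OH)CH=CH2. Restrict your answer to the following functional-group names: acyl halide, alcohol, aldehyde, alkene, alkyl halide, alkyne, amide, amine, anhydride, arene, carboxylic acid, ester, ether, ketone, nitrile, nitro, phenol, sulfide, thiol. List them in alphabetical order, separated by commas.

alcohol, aldehyde, alkene, amide, ether, ketone, thiol

Working along the chain:
  CO: –C(=O)– with carbon on both sides → ketone.
  CH(CH2SH): pendant –CH2SH → thiol.
  CH(CH2OH): pendant –CH2OH on an sp³ backbone C → alcohol.
  CH(OCH3): pendant –OCH3: C–O–C with sp³ C, no adjacent C=O → ether.
  CH(CHO): pendant –CHO: carbonyl C bonded to C and H → aldehyde.
  CH(NHCOCH3): pendant –NHC(=O)CH3: N bonded to a carbonyl → amide (not amine).
  CH2CONHCH2: –C(=O)–N– linkage → amide (the N is not an amine).
  CO: –C(=O)– with carbon on both sides → ketone.
  CH(CH2SH): pendant –CH2SH → thiol.
  CH(OH): –OH on an sp³ carbon → alcohol (secondary).
  CH=CH2: C=C double bond → alkene.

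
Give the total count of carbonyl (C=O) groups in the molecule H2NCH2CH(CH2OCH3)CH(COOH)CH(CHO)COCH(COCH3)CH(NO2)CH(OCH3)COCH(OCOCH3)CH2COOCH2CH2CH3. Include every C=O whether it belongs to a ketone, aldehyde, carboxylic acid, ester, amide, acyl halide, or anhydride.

7

CH(COOH): carboxylic acid, 1 C=O (running total 1).
CH(CHO): aldehyde, 1 C=O (running total 2).
CO: ketone, 1 C=O (running total 3).
CH(COCH3): ketone, 1 C=O (running total 4).
CO: ketone, 1 C=O (running total 5).
CH(OCOCH3): ester, 1 C=O (running total 6).
CH2COOCH2: ester, 1 C=O (running total 7).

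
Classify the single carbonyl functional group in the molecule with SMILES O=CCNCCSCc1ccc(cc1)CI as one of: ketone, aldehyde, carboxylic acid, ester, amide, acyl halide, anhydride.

The carbonyl is in the OHC segment: terminal –CHO: carbonyl C bonded to H and C → aldehyde.

aldehyde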